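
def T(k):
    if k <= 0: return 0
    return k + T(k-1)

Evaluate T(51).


T(51)
= 51 + 50 + 49 + 48 + 47 + 46 + 45 + 44 + 43 + 42 + 41 + 40 + 39 + 38 + 37 + 36 + 35 + 34 + 33 + 32 + 31 + 30 + 29 + 28 + 27 + 26 + 25 + 24 + 23 + 22 + 21 + 20 + 19 + 18 + 17 + 16 + 15 + 14 + 13 + 12 + 11 + 10 + 9 + 8 + 7 + 6 + 5 + 4 + 3 + 2 + 1 + T(0)
= 51 + 50 + 49 + 48 + 47 + 46 + 45 + 44 + 43 + 42 + 41 + 40 + 39 + 38 + 37 + 36 + 35 + 34 + 33 + 32 + 31 + 30 + 29 + 28 + 27 + 26 + 25 + 24 + 23 + 22 + 21 + 20 + 19 + 18 + 17 + 16 + 15 + 14 + 13 + 12 + 11 + 10 + 9 + 8 + 7 + 6 + 5 + 4 + 3 + 2 + 1 + 0
= 1326

1326


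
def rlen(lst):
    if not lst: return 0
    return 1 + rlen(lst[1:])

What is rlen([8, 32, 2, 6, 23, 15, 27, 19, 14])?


rlen([8, 32, 2, 6, 23, 15, 27, 19, 14]) = 1 + rlen([32, 2, 6, 23, 15, 27, 19, 14])
rlen([32, 2, 6, 23, 15, 27, 19, 14]) = 1 + rlen([2, 6, 23, 15, 27, 19, 14])
rlen([2, 6, 23, 15, 27, 19, 14]) = 1 + rlen([6, 23, 15, 27, 19, 14])
rlen([6, 23, 15, 27, 19, 14]) = 1 + rlen([23, 15, 27, 19, 14])
rlen([23, 15, 27, 19, 14]) = 1 + rlen([15, 27, 19, 14])
rlen([15, 27, 19, 14]) = 1 + rlen([27, 19, 14])
rlen([27, 19, 14]) = 1 + rlen([19, 14])
rlen([19, 14]) = 1 + rlen([14])
rlen([14]) = 1 + rlen([])
rlen([]) = 0  (base case)
Unwinding: 1 + 1 + 1 + 1 + 1 + 1 + 1 + 1 + 1 + 0 = 9

9


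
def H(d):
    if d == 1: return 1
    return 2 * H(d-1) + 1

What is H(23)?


H(23) = 2 * H(22) + 1
H(22) = 2 * H(21) + 1
H(21) = 2 * H(20) + 1
H(20) = 2 * H(19) + 1
H(19) = 2 * H(18) + 1
H(18) = 2 * H(17) + 1
H(17) = 2 * H(16) + 1
H(16) = 2 * H(15) + 1
H(15) = 2 * H(14) + 1
H(14) = 2 * H(13) + 1
H(13) = 2 * H(12) + 1
H(12) = 2 * H(11) + 1
H(11) = 2 * H(10) + 1
H(10) = 2 * H(9) + 1
H(9) = 2 * H(8) + 1
H(8) = 2 * H(7) + 1
H(7) = 2 * H(6) + 1
H(6) = 2 * H(5) + 1
H(5) = 2 * H(4) + 1
H(4) = 2 * H(3) + 1
H(3) = 2 * H(2) + 1
H(2) = 2 * H(1) + 1
H(1) = 1  (base case)
H(2) = 2 * 1 + 1 = 3
H(3) = 2 * 3 + 1 = 7
H(4) = 2 * 7 + 1 = 15
H(5) = 2 * 15 + 1 = 31
H(6) = 2 * 31 + 1 = 63
H(7) = 2 * 63 + 1 = 127
H(8) = 2 * 127 + 1 = 255
H(9) = 2 * 255 + 1 = 511
H(10) = 2 * 511 + 1 = 1023
H(11) = 2 * 1023 + 1 = 2047
H(12) = 2 * 2047 + 1 = 4095
H(13) = 2 * 4095 + 1 = 8191
H(14) = 2 * 8191 + 1 = 16383
H(15) = 2 * 16383 + 1 = 32767
H(16) = 2 * 32767 + 1 = 65535
H(17) = 2 * 65535 + 1 = 131071
H(18) = 2 * 131071 + 1 = 262143
H(19) = 2 * 262143 + 1 = 524287
H(20) = 2 * 524287 + 1 = 1048575
H(21) = 2 * 1048575 + 1 = 2097151
H(22) = 2 * 2097151 + 1 = 4194303
H(23) = 2 * 4194303 + 1 = 8388607

8388607


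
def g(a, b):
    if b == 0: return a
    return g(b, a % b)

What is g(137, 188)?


g(137, 188) = g(188, 137)
g(188, 137) = g(137, 51)
g(137, 51) = g(51, 35)
g(51, 35) = g(35, 16)
g(35, 16) = g(16, 3)
g(16, 3) = g(3, 1)
g(3, 1) = g(1, 0)
g(1, 0) = 1  (base case)

1


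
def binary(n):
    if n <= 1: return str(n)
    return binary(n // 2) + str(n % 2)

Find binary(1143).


binary(1143) = binary(571) + '1'
binary(571) = binary(285) + '1'
binary(285) = binary(142) + '1'
binary(142) = binary(71) + '0'
binary(71) = binary(35) + '1'
binary(35) = binary(17) + '1'
binary(17) = binary(8) + '1'
binary(8) = binary(4) + '0'
binary(4) = binary(2) + '0'
binary(2) = binary(1) + '0'
binary(1) = '1'  (base case)
Concatenating: '1' + '0' + '0' + '0' + '1' + '1' + '1' + '0' + '1' + '1' + '1' = '10001110111'

10001110111


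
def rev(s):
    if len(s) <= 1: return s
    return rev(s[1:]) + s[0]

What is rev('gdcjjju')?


rev('gdcjjju') = rev('dcjjju') + 'g'
rev('dcjjju') = rev('cjjju') + 'd'
rev('cjjju') = rev('jjju') + 'c'
rev('jjju') = rev('jju') + 'j'
rev('jju') = rev('ju') + 'j'
rev('ju') = rev('u') + 'j'
rev('u') = 'u'  (base case)
Concatenating: 'u' + 'j' + 'j' + 'j' + 'c' + 'd' + 'g' = 'ujjjcdg'

ujjjcdg


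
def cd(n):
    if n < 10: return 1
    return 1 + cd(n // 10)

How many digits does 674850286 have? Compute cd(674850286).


cd(674850286) = 1 + cd(67485028)
cd(67485028) = 1 + cd(6748502)
cd(6748502) = 1 + cd(674850)
cd(674850) = 1 + cd(67485)
cd(67485) = 1 + cd(6748)
cd(6748) = 1 + cd(674)
cd(674) = 1 + cd(67)
cd(67) = 1 + cd(6)
cd(6) = 1  (base case: 6 < 10)
Unwinding: 1 + 1 + 1 + 1 + 1 + 1 + 1 + 1 + 1 = 9

9


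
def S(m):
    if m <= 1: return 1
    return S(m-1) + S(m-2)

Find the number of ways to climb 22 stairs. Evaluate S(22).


Building up from base cases:
S(0) = 1
S(1) = 1
S(2) = S(1) + S(0) = 1 + 1 = 2
S(3) = S(2) + S(1) = 2 + 1 = 3
S(4) = S(3) + S(2) = 3 + 2 = 5
S(5) = S(4) + S(3) = 5 + 3 = 8
S(6) = S(5) + S(4) = 8 + 5 = 13
S(7) = S(6) + S(5) = 13 + 8 = 21
S(8) = S(7) + S(6) = 21 + 13 = 34
S(9) = S(8) + S(7) = 34 + 21 = 55
S(10) = S(9) + S(8) = 55 + 34 = 89
S(11) = S(10) + S(9) = 89 + 55 = 144
S(12) = S(11) + S(10) = 144 + 89 = 233
S(13) = S(12) + S(11) = 233 + 144 = 377
S(14) = S(13) + S(12) = 377 + 233 = 610
S(15) = S(14) + S(13) = 610 + 377 = 987
S(16) = S(15) + S(14) = 987 + 610 = 1597
S(17) = S(16) + S(15) = 1597 + 987 = 2584
S(18) = S(17) + S(16) = 2584 + 1597 = 4181
S(19) = S(18) + S(17) = 4181 + 2584 = 6765
S(20) = S(19) + S(18) = 6765 + 4181 = 10946
S(21) = S(20) + S(19) = 10946 + 6765 = 17711
S(22) = S(21) + S(20) = 17711 + 10946 = 28657

28657


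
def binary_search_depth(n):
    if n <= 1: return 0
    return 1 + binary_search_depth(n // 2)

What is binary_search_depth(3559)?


3559 / 2 = 1779
1779 / 2 = 889
889 / 2 = 444
444 / 2 = 222
222 / 2 = 111
111 / 2 = 55
55 / 2 = 27
27 / 2 = 13
13 / 2 = 6
6 / 2 = 3
3 / 2 = 1
Reached 1 after 11 halvings

11


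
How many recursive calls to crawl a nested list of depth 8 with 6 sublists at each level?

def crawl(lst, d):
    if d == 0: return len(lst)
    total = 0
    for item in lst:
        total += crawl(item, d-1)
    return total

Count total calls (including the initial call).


At depth 0 (root): 1 call
At depth 1: each of 1 parents calls crawl on 6 children = 6 calls
At depth 2: each of 6 parents calls crawl on 6 children = 36 calls
At depth 3: each of 36 parents calls crawl on 6 children = 216 calls
At depth 4: each of 216 parents calls crawl on 6 children = 1296 calls
At depth 5: each of 1296 parents calls crawl on 6 children = 7776 calls
At depth 6: each of 7776 parents calls crawl on 6 children = 46656 calls
At depth 7: each of 46656 parents calls crawl on 6 children = 279936 calls
At depth 8: each of 279936 parents calls crawl on 6 children = 1679616 calls
Total: 1 + 6 + 36 + 216 + 1296 + 7776 + 46656 + 279936 + 1679616 = 2015539

2015539


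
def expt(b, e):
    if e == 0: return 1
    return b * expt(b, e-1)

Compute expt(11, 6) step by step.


expt(11, 6)
= 11 * expt(11, 5)
= 11 * 11 * expt(11, 4)
= 11 * 11 * 11 * expt(11, 3)
= 11 * 11 * 11 * 11 * expt(11, 2)
= 11 * 11 * 11 * 11 * 11 * expt(11, 1)
= 11 * 11 * 11 * 11 * 11 * 11 * expt(11, 0)
= 11 * 11 * 11 * 11 * 11 * 11 * 1
= 1771561

1771561


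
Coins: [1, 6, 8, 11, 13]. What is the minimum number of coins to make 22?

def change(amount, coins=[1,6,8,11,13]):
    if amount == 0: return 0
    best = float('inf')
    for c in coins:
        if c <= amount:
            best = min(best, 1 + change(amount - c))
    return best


Building up with DP:
change(0) = 0
change(1) = min(1+change(0)=1+0=1) = 1
change(2) = min(1+change(1)=1+1=2) = 2
change(3) = min(1+change(2)=1+2=3) = 3
change(4) = min(1+change(3)=1+3=4) = 4
change(5) = min(1+change(4)=1+4=5) = 5
change(6) = min(1+change(5)=1+5=6, 1+change(0)=1+0=1) = 1
change(7) = min(1+change(6)=1+1=2, 1+change(1)=1+1=2) = 2
change(8) = min(1+change(7)=1+2=3, 1+change(2)=1+2=3, 1+change(0)=1+0=1) = 1
change(9) = min(1+change(8)=1+1=2, 1+change(3)=1+3=4, 1+change(1)=1+1=2) = 2
change(10) = min(1+change(9)=1+2=3, 1+change(4)=1+4=5, 1+change(2)=1+2=3) = 3
change(11) = min(1+change(10)=1+3=4, 1+change(5)=1+5=6, 1+change(3)=1+3=4, 1+change(0)=1+0=1) = 1
change(12) = min(1+change(11)=1+1=2, 1+change(6)=1+1=2, 1+change(4)=1+4=5, 1+change(1)=1+1=2) = 2
change(13) = min(1+change(12)=1+2=3, 1+change(7)=1+2=3, 1+change(5)=1+5=6, 1+change(2)=1+2=3, 1+change(0)=1+0=1) = 1
change(14) = min(1+change(13)=1+1=2, 1+change(8)=1+1=2, 1+change(6)=1+1=2, 1+change(3)=1+3=4, 1+change(1)=1+1=2) = 2
change(15) = min(1+change(14)=1+2=3, 1+change(9)=1+2=3, 1+change(7)=1+2=3, 1+change(4)=1+4=5, 1+change(2)=1+2=3) = 3
change(16) = min(1+change(15)=1+3=4, 1+change(10)=1+3=4, 1+change(8)=1+1=2, 1+change(5)=1+5=6, 1+change(3)=1+3=4) = 2
change(17) = min(1+change(16)=1+2=3, 1+change(11)=1+1=2, 1+change(9)=1+2=3, 1+change(6)=1+1=2, 1+change(4)=1+4=5) = 2
change(18) = min(1+change(17)=1+2=3, 1+change(12)=1+2=3, 1+change(10)=1+3=4, 1+change(7)=1+2=3, 1+change(5)=1+5=6) = 3
change(19) = min(1+change(18)=1+3=4, 1+change(13)=1+1=2, 1+change(11)=1+1=2, 1+change(8)=1+1=2, 1+change(6)=1+1=2) = 2
change(20) = min(1+change(19)=1+2=3, 1+change(14)=1+2=3, 1+change(12)=1+2=3, 1+change(9)=1+2=3, 1+change(7)=1+2=3) = 3
change(21) = min(1+change(20)=1+3=4, 1+change(15)=1+3=4, 1+change(13)=1+1=2, 1+change(10)=1+3=4, 1+change(8)=1+1=2) = 2
change(22) = min(1+change(21)=1+2=3, 1+change(16)=1+2=3, 1+change(14)=1+2=3, 1+change(11)=1+1=2, 1+change(9)=1+2=3) = 2

2


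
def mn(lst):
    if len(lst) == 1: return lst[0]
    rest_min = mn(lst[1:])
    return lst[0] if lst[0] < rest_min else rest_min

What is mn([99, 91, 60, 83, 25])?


mn([99, 91, 60, 83, 25]): compare 99 with mn([91, 60, 83, 25])
mn([91, 60, 83, 25]): compare 91 with mn([60, 83, 25])
mn([60, 83, 25]): compare 60 with mn([83, 25])
mn([83, 25]): compare 83 with mn([25])
mn([25]) = 25  (base case)
Compare 83 with 25 -> 25
Compare 60 with 25 -> 25
Compare 91 with 25 -> 25
Compare 99 with 25 -> 25

25


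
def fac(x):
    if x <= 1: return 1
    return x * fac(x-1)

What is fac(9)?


fac(9)
= 9 * fac(8)
= 9 * 8 * fac(7)
= 9 * 8 * 7 * fac(6)
= 9 * 8 * 7 * 6 * fac(5)
= 9 * 8 * 7 * 6 * 5 * fac(4)
= 9 * 8 * 7 * 6 * 5 * 4 * fac(3)
= 9 * 8 * 7 * 6 * 5 * 4 * 3 * fac(2)
= 9 * 8 * 7 * 6 * 5 * 4 * 3 * 2 * fac(1)
= 9 * 8 * 7 * 6 * 5 * 4 * 3 * 2 * 1
= 362880

362880


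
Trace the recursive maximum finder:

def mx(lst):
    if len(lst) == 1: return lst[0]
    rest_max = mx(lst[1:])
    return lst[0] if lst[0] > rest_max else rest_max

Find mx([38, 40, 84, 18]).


mx([38, 40, 84, 18]): compare 38 with mx([40, 84, 18])
mx([40, 84, 18]): compare 40 with mx([84, 18])
mx([84, 18]): compare 84 with mx([18])
mx([18]) = 18  (base case)
Compare 84 with 18 -> 84
Compare 40 with 84 -> 84
Compare 38 with 84 -> 84

84


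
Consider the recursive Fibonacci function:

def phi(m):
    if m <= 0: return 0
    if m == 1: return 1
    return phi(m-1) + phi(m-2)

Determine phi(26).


Computing phi(26) bottom-up:
phi(0) = 0
phi(1) = 1
phi(2) = phi(1) + phi(0) = 1 + 0 = 1
phi(3) = phi(2) + phi(1) = 1 + 1 = 2
phi(4) = phi(3) + phi(2) = 2 + 1 = 3
phi(5) = phi(4) + phi(3) = 3 + 2 = 5
phi(6) = phi(5) + phi(4) = 5 + 3 = 8
phi(7) = phi(6) + phi(5) = 8 + 5 = 13
phi(8) = phi(7) + phi(6) = 13 + 8 = 21
phi(9) = phi(8) + phi(7) = 21 + 13 = 34
phi(10) = phi(9) + phi(8) = 34 + 21 = 55
phi(11) = phi(10) + phi(9) = 55 + 34 = 89
phi(12) = phi(11) + phi(10) = 89 + 55 = 144
phi(13) = phi(12) + phi(11) = 144 + 89 = 233
phi(14) = phi(13) + phi(12) = 233 + 144 = 377
phi(15) = phi(14) + phi(13) = 377 + 233 = 610
phi(16) = phi(15) + phi(14) = 610 + 377 = 987
phi(17) = phi(16) + phi(15) = 987 + 610 = 1597
phi(18) = phi(17) + phi(16) = 1597 + 987 = 2584
phi(19) = phi(18) + phi(17) = 2584 + 1597 = 4181
phi(20) = phi(19) + phi(18) = 4181 + 2584 = 6765
phi(21) = phi(20) + phi(19) = 6765 + 4181 = 10946
phi(22) = phi(21) + phi(20) = 10946 + 6765 = 17711
phi(23) = phi(22) + phi(21) = 17711 + 10946 = 28657
phi(24) = phi(23) + phi(22) = 28657 + 17711 = 46368
phi(25) = phi(24) + phi(23) = 46368 + 28657 = 75025
phi(26) = phi(25) + phi(24) = 75025 + 46368 = 121393

121393


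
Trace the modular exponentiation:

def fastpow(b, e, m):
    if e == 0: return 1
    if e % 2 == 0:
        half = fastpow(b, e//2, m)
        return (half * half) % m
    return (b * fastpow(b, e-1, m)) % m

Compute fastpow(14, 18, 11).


fastpow(14, 18, 11): e is even, compute fastpow(14, 9, 11)
  fastpow(14, 9, 11): e is odd, compute fastpow(14, 8, 11)
    fastpow(14, 8, 11): e is even, compute fastpow(14, 4, 11)
      fastpow(14, 4, 11): e is even, compute fastpow(14, 2, 11)
        fastpow(14, 2, 11): e is even, compute fastpow(14, 1, 11)
          fastpow(14, 1, 11): e is odd, compute fastpow(14, 0, 11)
          fastpow(14, 0, 11) = 1
          (14 * 1) % 11 = 3
        half=3, (3*3) % 11 = 9
      half=9, (9*9) % 11 = 4
    half=4, (4*4) % 11 = 5
  (14 * 5) % 11 = 4
half=4, (4*4) % 11 = 5

5


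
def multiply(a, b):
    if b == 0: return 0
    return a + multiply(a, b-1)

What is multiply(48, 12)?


multiply(48, 12) = 48 + multiply(48, 11)
multiply(48, 11) = 48 + multiply(48, 10)
multiply(48, 10) = 48 + multiply(48, 9)
multiply(48, 9) = 48 + multiply(48, 8)
multiply(48, 8) = 48 + multiply(48, 7)
multiply(48, 7) = 48 + multiply(48, 6)
multiply(48, 6) = 48 + multiply(48, 5)
multiply(48, 5) = 48 + multiply(48, 4)
multiply(48, 4) = 48 + multiply(48, 3)
multiply(48, 3) = 48 + multiply(48, 2)
multiply(48, 2) = 48 + multiply(48, 1)
multiply(48, 1) = 48 + multiply(48, 0)
multiply(48, 0) = 0  (base case)
Total: 48 + 48 + 48 + 48 + 48 + 48 + 48 + 48 + 48 + 48 + 48 + 48 + 0 = 576

576


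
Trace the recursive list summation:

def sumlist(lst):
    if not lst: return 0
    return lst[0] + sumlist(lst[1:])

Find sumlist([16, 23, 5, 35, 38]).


sumlist([16, 23, 5, 35, 38]) = 16 + sumlist([23, 5, 35, 38])
sumlist([23, 5, 35, 38]) = 23 + sumlist([5, 35, 38])
sumlist([5, 35, 38]) = 5 + sumlist([35, 38])
sumlist([35, 38]) = 35 + sumlist([38])
sumlist([38]) = 38 + sumlist([])
sumlist([]) = 0  (base case)
Total: 16 + 23 + 5 + 35 + 38 + 0 = 117

117


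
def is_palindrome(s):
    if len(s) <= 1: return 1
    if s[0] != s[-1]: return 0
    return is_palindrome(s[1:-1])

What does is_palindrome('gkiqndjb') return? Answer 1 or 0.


is_palindrome('gkiqndjb'): s[0]='g' != s[-1]='b' -> return 0
Result: 0 (not a palindrome)

0


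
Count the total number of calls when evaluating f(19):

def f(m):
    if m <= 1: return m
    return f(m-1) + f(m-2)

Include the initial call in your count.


Let C(n) = total calls for f(n)
C(0) = 1, C(1) = 1
C(2) = 1 + C(1) + C(0) = 1 + 1 + 1 = 3
C(3) = 1 + C(2) + C(1) = 1 + 3 + 1 = 5
C(4) = 1 + C(3) + C(2) = 1 + 5 + 3 = 9
C(5) = 1 + C(4) + C(3) = 1 + 9 + 5 = 15
C(6) = 1 + C(5) + C(4) = 1 + 15 + 9 = 25
C(7) = 1 + C(6) + C(5) = 1 + 25 + 15 = 41
C(8) = 1 + C(7) + C(6) = 1 + 41 + 25 = 67
C(9) = 1 + C(8) + C(7) = 1 + 67 + 41 = 109
C(10) = 1 + C(9) + C(8) = 1 + 109 + 67 = 177
C(11) = 1 + C(10) + C(9) = 1 + 177 + 109 = 287
C(12) = 1 + C(11) + C(10) = 1 + 287 + 177 = 465
C(13) = 1 + C(12) + C(11) = 1 + 465 + 287 = 753
C(14) = 1 + C(13) + C(12) = 1 + 753 + 465 = 1219
C(15) = 1 + C(14) + C(13) = 1 + 1219 + 753 = 1973
C(16) = 1 + C(15) + C(14) = 1 + 1973 + 1219 = 3193
C(17) = 1 + C(16) + C(15) = 1 + 3193 + 1973 = 5167
C(18) = 1 + C(17) + C(16) = 1 + 5167 + 3193 = 8361
C(19) = 1 + C(18) + C(17) = 1 + 8361 + 5167 = 13529

13529


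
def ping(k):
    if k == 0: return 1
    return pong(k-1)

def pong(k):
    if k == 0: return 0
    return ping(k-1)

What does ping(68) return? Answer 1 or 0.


ping(68) = pong(67)
pong(67) = ping(66)
ping(66) = pong(65)
pong(65) = ping(64)
ping(64) = pong(63)
pong(63) = ping(62)
ping(62) = pong(61)
pong(61) = ping(60)
ping(60) = pong(59)
pong(59) = ping(58)
ping(58) = pong(57)
pong(57) = ping(56)
ping(56) = pong(55)
pong(55) = ping(54)
ping(54) = pong(53)
pong(53) = ping(52)
ping(52) = pong(51)
pong(51) = ping(50)
ping(50) = pong(49)
pong(49) = ping(48)
ping(48) = pong(47)
pong(47) = ping(46)
ping(46) = pong(45)
pong(45) = ping(44)
ping(44) = pong(43)
pong(43) = ping(42)
ping(42) = pong(41)
pong(41) = ping(40)
ping(40) = pong(39)
pong(39) = ping(38)
ping(38) = pong(37)
pong(37) = ping(36)
ping(36) = pong(35)
pong(35) = ping(34)
ping(34) = pong(33)
pong(33) = ping(32)
ping(32) = pong(31)
pong(31) = ping(30)
ping(30) = pong(29)
pong(29) = ping(28)
ping(28) = pong(27)
pong(27) = ping(26)
ping(26) = pong(25)
pong(25) = ping(24)
ping(24) = pong(23)
pong(23) = ping(22)
ping(22) = pong(21)
pong(21) = ping(20)
ping(20) = pong(19)
pong(19) = ping(18)
ping(18) = pong(17)
pong(17) = ping(16)
ping(16) = pong(15)
pong(15) = ping(14)
ping(14) = pong(13)
pong(13) = ping(12)
ping(12) = pong(11)
pong(11) = ping(10)
ping(10) = pong(9)
pong(9) = ping(8)
ping(8) = pong(7)
pong(7) = ping(6)
ping(6) = pong(5)
pong(5) = ping(4)
ping(4) = pong(3)
pong(3) = ping(2)
ping(2) = pong(1)
pong(1) = ping(0)
ping(0) = 1  (base case)
Result: 1

1


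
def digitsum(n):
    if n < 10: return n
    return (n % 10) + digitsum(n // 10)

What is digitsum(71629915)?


digitsum(71629915) = 5 + digitsum(7162991)
digitsum(7162991) = 1 + digitsum(716299)
digitsum(716299) = 9 + digitsum(71629)
digitsum(71629) = 9 + digitsum(7162)
digitsum(7162) = 2 + digitsum(716)
digitsum(716) = 6 + digitsum(71)
digitsum(71) = 1 + digitsum(7)
digitsum(7) = 7  (base case)
Total: 5 + 1 + 9 + 9 + 2 + 6 + 1 + 7 = 40

40


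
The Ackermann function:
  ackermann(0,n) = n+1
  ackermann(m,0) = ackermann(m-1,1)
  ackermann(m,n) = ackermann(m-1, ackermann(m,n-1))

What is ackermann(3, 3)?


ackermann(3, 3) = ackermann(2, ackermann(3, 2))
  ackermann(3, 2) = ackermann(2, ackermann(3, 1))
    ackermann(3, 1) = ackermann(2, ackermann(3, 0))
      ackermann(3, 0) = ackermann(2, 1)
        ackermann(2, 1) = ackermann(1, ackermann(2, 0))
          ackermann(2, 0) = ackermann(1, 1)
          ackermann(1, 1) = ackermann(0, ackermann(1, 0))
          ackermann(1, 0) = ackermann(0, 1)
          ackermann(0, 1) = 2
            = ackermann(0, 2)
          ackermann(0, 2) = 3
          = ackermann(1, 3)
          ackermann(1, 3) = ackermann(0, ackermann(1, 2))
          ackermann(1, 2) = ackermann(0, ackermann(1, 1))
          ackermann(1, 1) = ackermann(0, ackermann(1, 0))
          ackermann(1, 0) = ackermann(0, 1)
          ackermann(0, 1) = 2
            = ackermann(0, 2)
          ackermann(0, 2) = 3
            = ackermann(0, 3)
          ackermann(0, 3) = 4
            = ackermann(0, 4)
          ackermann(0, 4) = 5
      = ackermann(2, 5)
      ackermann(2, 5) = ackermann(1, ackermann(2, 4))
... (trace truncated)
Result: ackermann(3, 3) = 61

61


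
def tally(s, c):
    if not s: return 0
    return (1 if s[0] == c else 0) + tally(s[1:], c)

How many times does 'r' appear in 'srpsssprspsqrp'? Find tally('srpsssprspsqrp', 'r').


s[0]='s' != 'r' -> 0
s[0]='r' == 'r' -> 1
s[0]='p' != 'r' -> 0
s[0]='s' != 'r' -> 0
s[0]='s' != 'r' -> 0
s[0]='s' != 'r' -> 0
s[0]='p' != 'r' -> 0
s[0]='r' == 'r' -> 1
s[0]='s' != 'r' -> 0
s[0]='p' != 'r' -> 0
s[0]='s' != 'r' -> 0
s[0]='q' != 'r' -> 0
s[0]='r' == 'r' -> 1
s[0]='p' != 'r' -> 0
Sum: 0 + 1 + 0 + 0 + 0 + 0 + 0 + 1 + 0 + 0 + 0 + 0 + 1 + 0 = 3

3


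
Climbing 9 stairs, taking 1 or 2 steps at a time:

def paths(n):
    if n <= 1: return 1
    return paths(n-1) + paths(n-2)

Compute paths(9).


Building up from base cases:
paths(0) = 1
paths(1) = 1
paths(2) = paths(1) + paths(0) = 1 + 1 = 2
paths(3) = paths(2) + paths(1) = 2 + 1 = 3
paths(4) = paths(3) + paths(2) = 3 + 2 = 5
paths(5) = paths(4) + paths(3) = 5 + 3 = 8
paths(6) = paths(5) + paths(4) = 8 + 5 = 13
paths(7) = paths(6) + paths(5) = 13 + 8 = 21
paths(8) = paths(7) + paths(6) = 21 + 13 = 34
paths(9) = paths(8) + paths(7) = 34 + 21 = 55

55


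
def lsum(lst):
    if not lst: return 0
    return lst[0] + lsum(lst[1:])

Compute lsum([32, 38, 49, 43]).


lsum([32, 38, 49, 43]) = 32 + lsum([38, 49, 43])
lsum([38, 49, 43]) = 38 + lsum([49, 43])
lsum([49, 43]) = 49 + lsum([43])
lsum([43]) = 43 + lsum([])
lsum([]) = 0  (base case)
Total: 32 + 38 + 49 + 43 + 0 = 162

162


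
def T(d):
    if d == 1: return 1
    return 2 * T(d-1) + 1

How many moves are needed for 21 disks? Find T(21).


T(21) = 2 * T(20) + 1
T(20) = 2 * T(19) + 1
T(19) = 2 * T(18) + 1
T(18) = 2 * T(17) + 1
T(17) = 2 * T(16) + 1
T(16) = 2 * T(15) + 1
T(15) = 2 * T(14) + 1
T(14) = 2 * T(13) + 1
T(13) = 2 * T(12) + 1
T(12) = 2 * T(11) + 1
T(11) = 2 * T(10) + 1
T(10) = 2 * T(9) + 1
T(9) = 2 * T(8) + 1
T(8) = 2 * T(7) + 1
T(7) = 2 * T(6) + 1
T(6) = 2 * T(5) + 1
T(5) = 2 * T(4) + 1
T(4) = 2 * T(3) + 1
T(3) = 2 * T(2) + 1
T(2) = 2 * T(1) + 1
T(1) = 1  (base case)
T(2) = 2 * 1 + 1 = 3
T(3) = 2 * 3 + 1 = 7
T(4) = 2 * 7 + 1 = 15
T(5) = 2 * 15 + 1 = 31
T(6) = 2 * 31 + 1 = 63
T(7) = 2 * 63 + 1 = 127
T(8) = 2 * 127 + 1 = 255
T(9) = 2 * 255 + 1 = 511
T(10) = 2 * 511 + 1 = 1023
T(11) = 2 * 1023 + 1 = 2047
T(12) = 2 * 2047 + 1 = 4095
T(13) = 2 * 4095 + 1 = 8191
T(14) = 2 * 8191 + 1 = 16383
T(15) = 2 * 16383 + 1 = 32767
T(16) = 2 * 32767 + 1 = 65535
T(17) = 2 * 65535 + 1 = 131071
T(18) = 2 * 131071 + 1 = 262143
T(19) = 2 * 262143 + 1 = 524287
T(20) = 2 * 524287 + 1 = 1048575
T(21) = 2 * 1048575 + 1 = 2097151

2097151


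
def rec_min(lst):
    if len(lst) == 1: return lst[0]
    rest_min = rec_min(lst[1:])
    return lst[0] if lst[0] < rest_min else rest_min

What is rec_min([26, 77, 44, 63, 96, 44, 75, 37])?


rec_min([26, 77, 44, 63, 96, 44, 75, 37]): compare 26 with rec_min([77, 44, 63, 96, 44, 75, 37])
rec_min([77, 44, 63, 96, 44, 75, 37]): compare 77 with rec_min([44, 63, 96, 44, 75, 37])
rec_min([44, 63, 96, 44, 75, 37]): compare 44 with rec_min([63, 96, 44, 75, 37])
rec_min([63, 96, 44, 75, 37]): compare 63 with rec_min([96, 44, 75, 37])
rec_min([96, 44, 75, 37]): compare 96 with rec_min([44, 75, 37])
rec_min([44, 75, 37]): compare 44 with rec_min([75, 37])
rec_min([75, 37]): compare 75 with rec_min([37])
rec_min([37]) = 37  (base case)
Compare 75 with 37 -> 37
Compare 44 with 37 -> 37
Compare 96 with 37 -> 37
Compare 63 with 37 -> 37
Compare 44 with 37 -> 37
Compare 77 with 37 -> 37
Compare 26 with 37 -> 26

26


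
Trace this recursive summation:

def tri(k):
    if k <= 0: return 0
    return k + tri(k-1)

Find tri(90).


tri(90)
= 90 + 89 + 88 + 87 + 86 + 85 + 84 + 83 + 82 + 81 + 80 + 79 + 78 + 77 + 76 + 75 + 74 + 73 + 72 + 71 + 70 + 69 + 68 + 67 + 66 + 65 + 64 + 63 + 62 + 61 + 60 + 59 + 58 + 57 + 56 + 55 + 54 + 53 + 52 + 51 + 50 + 49 + 48 + 47 + 46 + 45 + 44 + 43 + 42 + 41 + 40 + 39 + 38 + 37 + 36 + 35 + 34 + 33 + 32 + 31 + 30 + 29 + 28 + 27 + 26 + 25 + 24 + 23 + 22 + 21 + 20 + 19 + 18 + 17 + 16 + 15 + 14 + 13 + 12 + 11 + 10 + 9 + 8 + 7 + 6 + 5 + 4 + 3 + 2 + 1 + tri(0)
= 90 + 89 + 88 + 87 + 86 + 85 + 84 + 83 + 82 + 81 + 80 + 79 + 78 + 77 + 76 + 75 + 74 + 73 + 72 + 71 + 70 + 69 + 68 + 67 + 66 + 65 + 64 + 63 + 62 + 61 + 60 + 59 + 58 + 57 + 56 + 55 + 54 + 53 + 52 + 51 + 50 + 49 + 48 + 47 + 46 + 45 + 44 + 43 + 42 + 41 + 40 + 39 + 38 + 37 + 36 + 35 + 34 + 33 + 32 + 31 + 30 + 29 + 28 + 27 + 26 + 25 + 24 + 23 + 22 + 21 + 20 + 19 + 18 + 17 + 16 + 15 + 14 + 13 + 12 + 11 + 10 + 9 + 8 + 7 + 6 + 5 + 4 + 3 + 2 + 1 + 0
= 4095

4095


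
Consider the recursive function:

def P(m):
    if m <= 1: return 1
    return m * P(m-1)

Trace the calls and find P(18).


P(18)
= 18 * P(17)
= 18 * 17 * P(16)
= 18 * 17 * 16 * P(15)
= 18 * 17 * 16 * 15 * P(14)
= 18 * 17 * 16 * 15 * 14 * P(13)
= 18 * 17 * 16 * 15 * 14 * 13 * P(12)
= 18 * 17 * 16 * 15 * 14 * 13 * 12 * P(11)
= 18 * 17 * 16 * 15 * 14 * 13 * 12 * 11 * P(10)
= 18 * 17 * 16 * 15 * 14 * 13 * 12 * 11 * 10 * P(9)
= 18 * 17 * 16 * 15 * 14 * 13 * 12 * 11 * 10 * 9 * P(8)
= 18 * 17 * 16 * 15 * 14 * 13 * 12 * 11 * 10 * 9 * 8 * P(7)
= 18 * 17 * 16 * 15 * 14 * 13 * 12 * 11 * 10 * 9 * 8 * 7 * P(6)
= 18 * 17 * 16 * 15 * 14 * 13 * 12 * 11 * 10 * 9 * 8 * 7 * 6 * P(5)
= 18 * 17 * 16 * 15 * 14 * 13 * 12 * 11 * 10 * 9 * 8 * 7 * 6 * 5 * P(4)
= 18 * 17 * 16 * 15 * 14 * 13 * 12 * 11 * 10 * 9 * 8 * 7 * 6 * 5 * 4 * P(3)
= 18 * 17 * 16 * 15 * 14 * 13 * 12 * 11 * 10 * 9 * 8 * 7 * 6 * 5 * 4 * 3 * P(2)
= 18 * 17 * 16 * 15 * 14 * 13 * 12 * 11 * 10 * 9 * 8 * 7 * 6 * 5 * 4 * 3 * 2 * P(1)
= 18 * 17 * 16 * 15 * 14 * 13 * 12 * 11 * 10 * 9 * 8 * 7 * 6 * 5 * 4 * 3 * 2 * 1
= 6402373705728000

6402373705728000


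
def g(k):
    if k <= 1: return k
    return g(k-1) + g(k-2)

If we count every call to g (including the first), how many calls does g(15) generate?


Let C(n) = total calls for g(n)
C(0) = 1, C(1) = 1
C(2) = 1 + C(1) + C(0) = 1 + 1 + 1 = 3
C(3) = 1 + C(2) + C(1) = 1 + 3 + 1 = 5
C(4) = 1 + C(3) + C(2) = 1 + 5 + 3 = 9
C(5) = 1 + C(4) + C(3) = 1 + 9 + 5 = 15
C(6) = 1 + C(5) + C(4) = 1 + 15 + 9 = 25
C(7) = 1 + C(6) + C(5) = 1 + 25 + 15 = 41
C(8) = 1 + C(7) + C(6) = 1 + 41 + 25 = 67
C(9) = 1 + C(8) + C(7) = 1 + 67 + 41 = 109
C(10) = 1 + C(9) + C(8) = 1 + 109 + 67 = 177
C(11) = 1 + C(10) + C(9) = 1 + 177 + 109 = 287
C(12) = 1 + C(11) + C(10) = 1 + 287 + 177 = 465
C(13) = 1 + C(12) + C(11) = 1 + 465 + 287 = 753
C(14) = 1 + C(13) + C(12) = 1 + 753 + 465 = 1219
C(15) = 1 + C(14) + C(13) = 1 + 1219 + 753 = 1973

1973


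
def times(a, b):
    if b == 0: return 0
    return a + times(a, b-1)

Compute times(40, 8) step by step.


times(40, 8) = 40 + times(40, 7)
times(40, 7) = 40 + times(40, 6)
times(40, 6) = 40 + times(40, 5)
times(40, 5) = 40 + times(40, 4)
times(40, 4) = 40 + times(40, 3)
times(40, 3) = 40 + times(40, 2)
times(40, 2) = 40 + times(40, 1)
times(40, 1) = 40 + times(40, 0)
times(40, 0) = 0  (base case)
Total: 40 + 40 + 40 + 40 + 40 + 40 + 40 + 40 + 0 = 320

320


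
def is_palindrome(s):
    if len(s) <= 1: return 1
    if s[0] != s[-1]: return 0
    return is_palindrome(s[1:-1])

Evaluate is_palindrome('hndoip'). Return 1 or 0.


is_palindrome('hndoip'): s[0]='h' != s[-1]='p' -> return 0
Result: 0 (not a palindrome)

0


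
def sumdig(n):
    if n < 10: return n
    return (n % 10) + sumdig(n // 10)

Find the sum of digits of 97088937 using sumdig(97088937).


sumdig(97088937) = 7 + sumdig(9708893)
sumdig(9708893) = 3 + sumdig(970889)
sumdig(970889) = 9 + sumdig(97088)
sumdig(97088) = 8 + sumdig(9708)
sumdig(9708) = 8 + sumdig(970)
sumdig(970) = 0 + sumdig(97)
sumdig(97) = 7 + sumdig(9)
sumdig(9) = 9  (base case)
Total: 7 + 3 + 9 + 8 + 8 + 0 + 7 + 9 = 51

51


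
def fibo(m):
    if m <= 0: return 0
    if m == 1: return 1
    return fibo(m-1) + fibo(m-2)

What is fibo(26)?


Computing fibo(26) bottom-up:
fibo(0) = 0
fibo(1) = 1
fibo(2) = fibo(1) + fibo(0) = 1 + 0 = 1
fibo(3) = fibo(2) + fibo(1) = 1 + 1 = 2
fibo(4) = fibo(3) + fibo(2) = 2 + 1 = 3
fibo(5) = fibo(4) + fibo(3) = 3 + 2 = 5
fibo(6) = fibo(5) + fibo(4) = 5 + 3 = 8
fibo(7) = fibo(6) + fibo(5) = 8 + 5 = 13
fibo(8) = fibo(7) + fibo(6) = 13 + 8 = 21
fibo(9) = fibo(8) + fibo(7) = 21 + 13 = 34
fibo(10) = fibo(9) + fibo(8) = 34 + 21 = 55
fibo(11) = fibo(10) + fibo(9) = 55 + 34 = 89
fibo(12) = fibo(11) + fibo(10) = 89 + 55 = 144
fibo(13) = fibo(12) + fibo(11) = 144 + 89 = 233
fibo(14) = fibo(13) + fibo(12) = 233 + 144 = 377
fibo(15) = fibo(14) + fibo(13) = 377 + 233 = 610
fibo(16) = fibo(15) + fibo(14) = 610 + 377 = 987
fibo(17) = fibo(16) + fibo(15) = 987 + 610 = 1597
fibo(18) = fibo(17) + fibo(16) = 1597 + 987 = 2584
fibo(19) = fibo(18) + fibo(17) = 2584 + 1597 = 4181
fibo(20) = fibo(19) + fibo(18) = 4181 + 2584 = 6765
fibo(21) = fibo(20) + fibo(19) = 6765 + 4181 = 10946
fibo(22) = fibo(21) + fibo(20) = 10946 + 6765 = 17711
fibo(23) = fibo(22) + fibo(21) = 17711 + 10946 = 28657
fibo(24) = fibo(23) + fibo(22) = 28657 + 17711 = 46368
fibo(25) = fibo(24) + fibo(23) = 46368 + 28657 = 75025
fibo(26) = fibo(25) + fibo(24) = 75025 + 46368 = 121393

121393


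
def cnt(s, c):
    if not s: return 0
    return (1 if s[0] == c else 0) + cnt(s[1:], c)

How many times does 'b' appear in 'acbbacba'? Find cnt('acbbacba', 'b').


s[0]='a' != 'b' -> 0
s[0]='c' != 'b' -> 0
s[0]='b' == 'b' -> 1
s[0]='b' == 'b' -> 1
s[0]='a' != 'b' -> 0
s[0]='c' != 'b' -> 0
s[0]='b' == 'b' -> 1
s[0]='a' != 'b' -> 0
Sum: 0 + 0 + 1 + 1 + 0 + 0 + 1 + 0 = 3

3


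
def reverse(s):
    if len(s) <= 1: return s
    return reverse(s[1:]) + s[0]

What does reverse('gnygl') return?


reverse('gnygl') = reverse('nygl') + 'g'
reverse('nygl') = reverse('ygl') + 'n'
reverse('ygl') = reverse('gl') + 'y'
reverse('gl') = reverse('l') + 'g'
reverse('l') = 'l'  (base case)
Concatenating: 'l' + 'g' + 'y' + 'n' + 'g' = 'lgyng'

lgyng


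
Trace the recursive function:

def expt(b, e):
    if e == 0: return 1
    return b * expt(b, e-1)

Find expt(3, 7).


expt(3, 7)
= 3 * expt(3, 6)
= 3 * 3 * expt(3, 5)
= 3 * 3 * 3 * expt(3, 4)
= 3 * 3 * 3 * 3 * expt(3, 3)
= 3 * 3 * 3 * 3 * 3 * expt(3, 2)
= 3 * 3 * 3 * 3 * 3 * 3 * expt(3, 1)
= 3 * 3 * 3 * 3 * 3 * 3 * 3 * expt(3, 0)
= 3 * 3 * 3 * 3 * 3 * 3 * 3 * 1
= 2187

2187


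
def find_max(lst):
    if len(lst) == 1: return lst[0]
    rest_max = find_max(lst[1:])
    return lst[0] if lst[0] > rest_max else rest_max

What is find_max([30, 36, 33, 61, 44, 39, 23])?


find_max([30, 36, 33, 61, 44, 39, 23]): compare 30 with find_max([36, 33, 61, 44, 39, 23])
find_max([36, 33, 61, 44, 39, 23]): compare 36 with find_max([33, 61, 44, 39, 23])
find_max([33, 61, 44, 39, 23]): compare 33 with find_max([61, 44, 39, 23])
find_max([61, 44, 39, 23]): compare 61 with find_max([44, 39, 23])
find_max([44, 39, 23]): compare 44 with find_max([39, 23])
find_max([39, 23]): compare 39 with find_max([23])
find_max([23]) = 23  (base case)
Compare 39 with 23 -> 39
Compare 44 with 39 -> 44
Compare 61 with 44 -> 61
Compare 33 with 61 -> 61
Compare 36 with 61 -> 61
Compare 30 with 61 -> 61

61


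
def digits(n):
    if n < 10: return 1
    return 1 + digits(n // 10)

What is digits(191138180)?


digits(191138180) = 1 + digits(19113818)
digits(19113818) = 1 + digits(1911381)
digits(1911381) = 1 + digits(191138)
digits(191138) = 1 + digits(19113)
digits(19113) = 1 + digits(1911)
digits(1911) = 1 + digits(191)
digits(191) = 1 + digits(19)
digits(19) = 1 + digits(1)
digits(1) = 1  (base case: 1 < 10)
Unwinding: 1 + 1 + 1 + 1 + 1 + 1 + 1 + 1 + 1 = 9

9


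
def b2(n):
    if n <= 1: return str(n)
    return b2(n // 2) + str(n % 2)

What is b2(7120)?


b2(7120) = b2(3560) + '0'
b2(3560) = b2(1780) + '0'
b2(1780) = b2(890) + '0'
b2(890) = b2(445) + '0'
b2(445) = b2(222) + '1'
b2(222) = b2(111) + '0'
b2(111) = b2(55) + '1'
b2(55) = b2(27) + '1'
b2(27) = b2(13) + '1'
b2(13) = b2(6) + '1'
b2(6) = b2(3) + '0'
b2(3) = b2(1) + '1'
b2(1) = '1'  (base case)
Concatenating: '1' + '1' + '0' + '1' + '1' + '1' + '1' + '0' + '1' + '0' + '0' + '0' + '0' = '1101111010000'

1101111010000


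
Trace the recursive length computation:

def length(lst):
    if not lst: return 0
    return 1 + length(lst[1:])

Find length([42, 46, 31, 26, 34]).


length([42, 46, 31, 26, 34]) = 1 + length([46, 31, 26, 34])
length([46, 31, 26, 34]) = 1 + length([31, 26, 34])
length([31, 26, 34]) = 1 + length([26, 34])
length([26, 34]) = 1 + length([34])
length([34]) = 1 + length([])
length([]) = 0  (base case)
Unwinding: 1 + 1 + 1 + 1 + 1 + 0 = 5

5


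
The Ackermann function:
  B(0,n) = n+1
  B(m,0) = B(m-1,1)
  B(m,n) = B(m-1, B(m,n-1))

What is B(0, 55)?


B(0, 55) = 56
Result: B(0, 55) = 56

56


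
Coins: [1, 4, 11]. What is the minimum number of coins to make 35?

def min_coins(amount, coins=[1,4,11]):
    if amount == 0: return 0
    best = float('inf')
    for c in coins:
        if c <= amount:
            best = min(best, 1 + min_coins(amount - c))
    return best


Building up with DP:
min_coins(0) = 0
min_coins(1) = min(1+min_coins(0)=1+0=1) = 1
min_coins(2) = min(1+min_coins(1)=1+1=2) = 2
min_coins(3) = min(1+min_coins(2)=1+2=3) = 3
min_coins(4) = min(1+min_coins(3)=1+3=4, 1+min_coins(0)=1+0=1) = 1
min_coins(5) = min(1+min_coins(4)=1+1=2, 1+min_coins(1)=1+1=2) = 2
min_coins(6) = min(1+min_coins(5)=1+2=3, 1+min_coins(2)=1+2=3) = 3
min_coins(7) = min(1+min_coins(6)=1+3=4, 1+min_coins(3)=1+3=4) = 4
min_coins(8) = min(1+min_coins(7)=1+4=5, 1+min_coins(4)=1+1=2) = 2
min_coins(9) = min(1+min_coins(8)=1+2=3, 1+min_coins(5)=1+2=3) = 3
min_coins(10) = min(1+min_coins(9)=1+3=4, 1+min_coins(6)=1+3=4) = 4
min_coins(11) = min(1+min_coins(10)=1+4=5, 1+min_coins(7)=1+4=5, 1+min_coins(0)=1+0=1) = 1
min_coins(12) = min(1+min_coins(11)=1+1=2, 1+min_coins(8)=1+2=3, 1+min_coins(1)=1+1=2) = 2
min_coins(13) = min(1+min_coins(12)=1+2=3, 1+min_coins(9)=1+3=4, 1+min_coins(2)=1+2=3) = 3
min_coins(14) = min(1+min_coins(13)=1+3=4, 1+min_coins(10)=1+4=5, 1+min_coins(3)=1+3=4) = 4
min_coins(15) = min(1+min_coins(14)=1+4=5, 1+min_coins(11)=1+1=2, 1+min_coins(4)=1+1=2) = 2
min_coins(16) = min(1+min_coins(15)=1+2=3, 1+min_coins(12)=1+2=3, 1+min_coins(5)=1+2=3) = 3
min_coins(17) = min(1+min_coins(16)=1+3=4, 1+min_coins(13)=1+3=4, 1+min_coins(6)=1+3=4) = 4
min_coins(18) = min(1+min_coins(17)=1+4=5, 1+min_coins(14)=1+4=5, 1+min_coins(7)=1+4=5) = 5
min_coins(19) = min(1+min_coins(18)=1+5=6, 1+min_coins(15)=1+2=3, 1+min_coins(8)=1+2=3) = 3
min_coins(20) = min(1+min_coins(19)=1+3=4, 1+min_coins(16)=1+3=4, 1+min_coins(9)=1+3=4) = 4
min_coins(21) = min(1+min_coins(20)=1+4=5, 1+min_coins(17)=1+4=5, 1+min_coins(10)=1+4=5) = 5
min_coins(22) = min(1+min_coins(21)=1+5=6, 1+min_coins(18)=1+5=6, 1+min_coins(11)=1+1=2) = 2
min_coins(23) = min(1+min_coins(22)=1+2=3, 1+min_coins(19)=1+3=4, 1+min_coins(12)=1+2=3) = 3
min_coins(24) = min(1+min_coins(23)=1+3=4, 1+min_coins(20)=1+4=5, 1+min_coins(13)=1+3=4) = 4
min_coins(25) = min(1+min_coins(24)=1+4=5, 1+min_coins(21)=1+5=6, 1+min_coins(14)=1+4=5) = 5
min_coins(26) = min(1+min_coins(25)=1+5=6, 1+min_coins(22)=1+2=3, 1+min_coins(15)=1+2=3) = 3
min_coins(27) = min(1+min_coins(26)=1+3=4, 1+min_coins(23)=1+3=4, 1+min_coins(16)=1+3=4) = 4
min_coins(28) = min(1+min_coins(27)=1+4=5, 1+min_coins(24)=1+4=5, 1+min_coins(17)=1+4=5) = 5
min_coins(29) = min(1+min_coins(28)=1+5=6, 1+min_coins(25)=1+5=6, 1+min_coins(18)=1+5=6) = 6
min_coins(30) = min(1+min_coins(29)=1+6=7, 1+min_coins(26)=1+3=4, 1+min_coins(19)=1+3=4) = 4
min_coins(31) = min(1+min_coins(30)=1+4=5, 1+min_coins(27)=1+4=5, 1+min_coins(20)=1+4=5) = 5
min_coins(32) = min(1+min_coins(31)=1+5=6, 1+min_coins(28)=1+5=6, 1+min_coins(21)=1+5=6) = 6
min_coins(33) = min(1+min_coins(32)=1+6=7, 1+min_coins(29)=1+6=7, 1+min_coins(22)=1+2=3) = 3
min_coins(34) = min(1+min_coins(33)=1+3=4, 1+min_coins(30)=1+4=5, 1+min_coins(23)=1+3=4) = 4
min_coins(35) = min(1+min_coins(34)=1+4=5, 1+min_coins(31)=1+5=6, 1+min_coins(24)=1+4=5) = 5

5


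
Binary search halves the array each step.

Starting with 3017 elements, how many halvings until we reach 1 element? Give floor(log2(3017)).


3017 / 2 = 1508
1508 / 2 = 754
754 / 2 = 377
377 / 2 = 188
188 / 2 = 94
94 / 2 = 47
47 / 2 = 23
23 / 2 = 11
11 / 2 = 5
5 / 2 = 2
2 / 2 = 1
Reached 1 after 11 halvings

11


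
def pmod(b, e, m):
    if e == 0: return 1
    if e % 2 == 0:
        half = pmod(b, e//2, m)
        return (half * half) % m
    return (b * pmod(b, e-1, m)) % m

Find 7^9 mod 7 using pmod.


pmod(7, 9, 7): e is odd, compute pmod(7, 8, 7)
  pmod(7, 8, 7): e is even, compute pmod(7, 4, 7)
    pmod(7, 4, 7): e is even, compute pmod(7, 2, 7)
      pmod(7, 2, 7): e is even, compute pmod(7, 1, 7)
        pmod(7, 1, 7): e is odd, compute pmod(7, 0, 7)
          pmod(7, 0, 7) = 1
        (7 * 1) % 7 = 0
      half=0, (0*0) % 7 = 0
    half=0, (0*0) % 7 = 0
  half=0, (0*0) % 7 = 0
(7 * 0) % 7 = 0

0


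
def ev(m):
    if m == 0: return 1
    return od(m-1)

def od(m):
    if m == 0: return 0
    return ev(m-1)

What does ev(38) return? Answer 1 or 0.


ev(38) = od(37)
od(37) = ev(36)
ev(36) = od(35)
od(35) = ev(34)
ev(34) = od(33)
od(33) = ev(32)
ev(32) = od(31)
od(31) = ev(30)
ev(30) = od(29)
od(29) = ev(28)
ev(28) = od(27)
od(27) = ev(26)
ev(26) = od(25)
od(25) = ev(24)
ev(24) = od(23)
od(23) = ev(22)
ev(22) = od(21)
od(21) = ev(20)
ev(20) = od(19)
od(19) = ev(18)
ev(18) = od(17)
od(17) = ev(16)
ev(16) = od(15)
od(15) = ev(14)
ev(14) = od(13)
od(13) = ev(12)
ev(12) = od(11)
od(11) = ev(10)
ev(10) = od(9)
od(9) = ev(8)
ev(8) = od(7)
od(7) = ev(6)
ev(6) = od(5)
od(5) = ev(4)
ev(4) = od(3)
od(3) = ev(2)
ev(2) = od(1)
od(1) = ev(0)
ev(0) = 1  (base case)
Result: 1

1


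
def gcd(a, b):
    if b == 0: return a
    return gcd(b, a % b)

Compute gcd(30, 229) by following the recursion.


gcd(30, 229) = gcd(229, 30)
gcd(229, 30) = gcd(30, 19)
gcd(30, 19) = gcd(19, 11)
gcd(19, 11) = gcd(11, 8)
gcd(11, 8) = gcd(8, 3)
gcd(8, 3) = gcd(3, 2)
gcd(3, 2) = gcd(2, 1)
gcd(2, 1) = gcd(1, 0)
gcd(1, 0) = 1  (base case)

1


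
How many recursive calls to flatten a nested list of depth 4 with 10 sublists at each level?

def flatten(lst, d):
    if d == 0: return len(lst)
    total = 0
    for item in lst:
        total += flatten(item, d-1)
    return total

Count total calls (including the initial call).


At depth 0 (root): 1 call
At depth 1: each of 1 parents calls flatten on 10 children = 10 calls
At depth 2: each of 10 parents calls flatten on 10 children = 100 calls
At depth 3: each of 100 parents calls flatten on 10 children = 1000 calls
At depth 4: each of 1000 parents calls flatten on 10 children = 10000 calls
Total: 1 + 10 + 100 + 1000 + 10000 = 11111

11111


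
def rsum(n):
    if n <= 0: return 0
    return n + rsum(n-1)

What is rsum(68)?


rsum(68)
= 68 + 67 + 66 + 65 + 64 + 63 + 62 + 61 + 60 + 59 + 58 + 57 + 56 + 55 + 54 + 53 + 52 + 51 + 50 + 49 + 48 + 47 + 46 + 45 + 44 + 43 + 42 + 41 + 40 + 39 + 38 + 37 + 36 + 35 + 34 + 33 + 32 + 31 + 30 + 29 + 28 + 27 + 26 + 25 + 24 + 23 + 22 + 21 + 20 + 19 + 18 + 17 + 16 + 15 + 14 + 13 + 12 + 11 + 10 + 9 + 8 + 7 + 6 + 5 + 4 + 3 + 2 + 1 + rsum(0)
= 68 + 67 + 66 + 65 + 64 + 63 + 62 + 61 + 60 + 59 + 58 + 57 + 56 + 55 + 54 + 53 + 52 + 51 + 50 + 49 + 48 + 47 + 46 + 45 + 44 + 43 + 42 + 41 + 40 + 39 + 38 + 37 + 36 + 35 + 34 + 33 + 32 + 31 + 30 + 29 + 28 + 27 + 26 + 25 + 24 + 23 + 22 + 21 + 20 + 19 + 18 + 17 + 16 + 15 + 14 + 13 + 12 + 11 + 10 + 9 + 8 + 7 + 6 + 5 + 4 + 3 + 2 + 1 + 0
= 2346

2346


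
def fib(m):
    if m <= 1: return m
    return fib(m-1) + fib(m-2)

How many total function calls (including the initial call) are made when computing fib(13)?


Let C(n) = total calls for fib(n)
C(0) = 1, C(1) = 1
C(2) = 1 + C(1) + C(0) = 1 + 1 + 1 = 3
C(3) = 1 + C(2) + C(1) = 1 + 3 + 1 = 5
C(4) = 1 + C(3) + C(2) = 1 + 5 + 3 = 9
C(5) = 1 + C(4) + C(3) = 1 + 9 + 5 = 15
C(6) = 1 + C(5) + C(4) = 1 + 15 + 9 = 25
C(7) = 1 + C(6) + C(5) = 1 + 25 + 15 = 41
C(8) = 1 + C(7) + C(6) = 1 + 41 + 25 = 67
C(9) = 1 + C(8) + C(7) = 1 + 67 + 41 = 109
C(10) = 1 + C(9) + C(8) = 1 + 109 + 67 = 177
C(11) = 1 + C(10) + C(9) = 1 + 177 + 109 = 287
C(12) = 1 + C(11) + C(10) = 1 + 287 + 177 = 465
C(13) = 1 + C(12) + C(11) = 1 + 465 + 287 = 753

753


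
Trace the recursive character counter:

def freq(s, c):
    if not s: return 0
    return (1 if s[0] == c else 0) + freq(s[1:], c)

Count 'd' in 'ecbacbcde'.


s[0]='e' != 'd' -> 0
s[0]='c' != 'd' -> 0
s[0]='b' != 'd' -> 0
s[0]='a' != 'd' -> 0
s[0]='c' != 'd' -> 0
s[0]='b' != 'd' -> 0
s[0]='c' != 'd' -> 0
s[0]='d' == 'd' -> 1
s[0]='e' != 'd' -> 0
Sum: 0 + 0 + 0 + 0 + 0 + 0 + 0 + 1 + 0 = 1

1


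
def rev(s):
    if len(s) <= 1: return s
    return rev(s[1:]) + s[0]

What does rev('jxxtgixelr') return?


rev('jxxtgixelr') = rev('xxtgixelr') + 'j'
rev('xxtgixelr') = rev('xtgixelr') + 'x'
rev('xtgixelr') = rev('tgixelr') + 'x'
rev('tgixelr') = rev('gixelr') + 't'
rev('gixelr') = rev('ixelr') + 'g'
rev('ixelr') = rev('xelr') + 'i'
rev('xelr') = rev('elr') + 'x'
rev('elr') = rev('lr') + 'e'
rev('lr') = rev('r') + 'l'
rev('r') = 'r'  (base case)
Concatenating: 'r' + 'l' + 'e' + 'x' + 'i' + 'g' + 't' + 'x' + 'x' + 'j' = 'rlexigtxxj'

rlexigtxxj


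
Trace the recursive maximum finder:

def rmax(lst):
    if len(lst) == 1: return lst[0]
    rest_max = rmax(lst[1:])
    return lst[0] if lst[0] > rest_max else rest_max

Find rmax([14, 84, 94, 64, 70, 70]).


rmax([14, 84, 94, 64, 70, 70]): compare 14 with rmax([84, 94, 64, 70, 70])
rmax([84, 94, 64, 70, 70]): compare 84 with rmax([94, 64, 70, 70])
rmax([94, 64, 70, 70]): compare 94 with rmax([64, 70, 70])
rmax([64, 70, 70]): compare 64 with rmax([70, 70])
rmax([70, 70]): compare 70 with rmax([70])
rmax([70]) = 70  (base case)
Compare 70 with 70 -> 70
Compare 64 with 70 -> 70
Compare 94 with 70 -> 94
Compare 84 with 94 -> 94
Compare 14 with 94 -> 94

94


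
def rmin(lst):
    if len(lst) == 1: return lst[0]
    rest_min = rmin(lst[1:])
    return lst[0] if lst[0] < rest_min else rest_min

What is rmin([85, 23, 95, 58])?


rmin([85, 23, 95, 58]): compare 85 with rmin([23, 95, 58])
rmin([23, 95, 58]): compare 23 with rmin([95, 58])
rmin([95, 58]): compare 95 with rmin([58])
rmin([58]) = 58  (base case)
Compare 95 with 58 -> 58
Compare 23 with 58 -> 23
Compare 85 with 23 -> 23

23
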